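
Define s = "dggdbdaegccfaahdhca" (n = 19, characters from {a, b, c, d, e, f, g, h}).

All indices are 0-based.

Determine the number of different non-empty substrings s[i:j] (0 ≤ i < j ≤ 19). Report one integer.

179

rank→(start, suffix):
  0 → (18, 'a')
  1 → (12, 'aahdhca')
  2 → (6, 'aegccfaahdhca')
  3 → (13, 'ahdhca')
  4 → (4, 'bdaegccfaahdhca')
  5 → (17, 'ca')
  6 → (9, 'ccfaahdhca')
  7 → (10, 'cfaahdhca')
  8 → (5, 'daegccfaahdhca')
  9 → (3, 'dbdaegccfaahdhca')
  10 → (0, 'dggdbdaegccfaahdhca')
  11 → (15, 'dhca')
  12 → (7, 'egccfaahdhca')
  13 → (11, 'faahdhca')
  14 → (8, 'gccfaahdhca')
  15 → (2, 'gdbdaegccfaahdhca')
  16 → (1, 'ggdbdaegccfaahdhca')
  17 → (16, 'hca')
  18 → (14, 'hdhca')

SA = [18, 12, 6, 13, 4, 17, 9, 10, 5, 3, 0, 15, 7, 11, 8, 2, 1, 16, 14]
i: (SA[i-1],SA[i]) lcp shared
  1: (18,12) 1 'a'
  2: (12,6) 1 'a'
  3: (6,13) 1 'a'
  4: (13,4) 0 ''
  5: (4,17) 0 ''
  6: (17,9) 1 'c'
  7: (9,10) 1 'c'
  8: (10,5) 0 ''
  9: (5,3) 1 'd'
  10: (3,0) 1 'd'
  11: (0,15) 1 'd'
  12: (15,7) 0 ''
  13: (7,11) 0 ''
  14: (11,8) 0 ''
  15: (8,2) 1 'g'
  16: (2,1) 1 'g'
  17: (1,16) 0 ''
  18: (16,14) 1 'h'

n(n+1)/2 = 19·20/2 = 190
Σ LCP = 0 + 1 + 1 + 1 + 0 + 0 + 1 + 1 + 0 + 1 + 1 + 1 + 0 + 0 + 0 + 1 + 1 + 0 + 1 = 11
distinct = 190 − 11 = 179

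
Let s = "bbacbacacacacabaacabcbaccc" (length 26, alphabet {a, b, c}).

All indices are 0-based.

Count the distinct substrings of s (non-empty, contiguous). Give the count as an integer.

290

rank | idx | suffix
   0 |  15 | aacabcbaccc
   1 |  13 | abaacabcbaccc
   2 |  18 | abcbaccc
   3 |  11 | acabaacabcbaccc
   4 |  16 | acabcbaccc
   5 |   9 | acacabaacabcbaccc
   6 |   7 | acacacabaacabcbaccc
   7 |   5 | acacacacabaacabcbaccc
   8 |   2 | acbacacacacabaacabcbaccc
   9 |  22 | accc
  10 |  14 | baacabcbaccc
  11 |   4 | bacacacacabaacabcbaccc
  12 |   1 | bacbacacacacabaacabcbaccc
  13 |  21 | baccc
  14 |   0 | bbacbacacacacabaacabcbaccc
  15 |  19 | bcbaccc
  16 |  25 | c
  17 |  12 | cabaacabcbaccc
  18 |  17 | cabcbaccc
  19 |  10 | cacabaacabcbaccc
  20 |   8 | cacacabaacabcbaccc
  21 |   6 | cacacacabaacabcbaccc
  22 |   3 | cbacacacacabaacabcbaccc
  23 |  20 | cbaccc
  24 |  24 | cc
  25 |  23 | ccc

SA = [15, 13, 18, 11, 16, 9, 7, 5, 2, 22, 14, 4, 1, 21, 0, 19, 25, 12, 17, 10, 8, 6, 3, 20, 24, 23]
rank  pair      lcp
   1  s[15:],s[13:]  1  'a'
   2  s[13:],s[18:]  2  'ab'
   3  s[18:],s[11:]  1  'a'
   4  s[11:],s[16:]  4  'acab'
   5  s[16:],s[9:]  3  'aca'
   6  s[9:],s[7:]  5  'acaca'
   7  s[7:],s[5:]  7  'acacaca'
   8  s[5:],s[2:]  2  'ac'
   9  s[2:],s[22:]  2  'ac'
  10  s[22:],s[14:]  0  ''
  11  s[14:],s[4:]  2  'ba'
  12  s[4:],s[1:]  3  'bac'
  13  s[1:],s[21:]  3  'bac'
  14  s[21:],s[0:]  1  'b'
  15  s[0:],s[19:]  1  'b'
  16  s[19:],s[25:]  0  ''
  17  s[25:],s[12:]  1  'c'
  18  s[12:],s[17:]  3  'cab'
  19  s[17:],s[10:]  2  'ca'
  20  s[10:],s[8:]  4  'caca'
  21  s[8:],s[6:]  6  'cacaca'
  22  s[6:],s[3:]  1  'c'
  23  s[3:],s[20:]  4  'cbac'
  24  s[20:],s[24:]  1  'c'
  25  s[24:],s[23:]  2  'cc'

n(n+1)/2 = 26·27/2 = 351
Σ LCP = 0 + 1 + 2 + 1 + 4 + 3 + 5 + 7 + 2 + 2 + 0 + 2 + 3 + 3 + 1 + 1 + 0 + 1 + 3 + 2 + 4 + 6 + 1 + 4 + 1 + 2 = 61
distinct = 351 − 61 = 290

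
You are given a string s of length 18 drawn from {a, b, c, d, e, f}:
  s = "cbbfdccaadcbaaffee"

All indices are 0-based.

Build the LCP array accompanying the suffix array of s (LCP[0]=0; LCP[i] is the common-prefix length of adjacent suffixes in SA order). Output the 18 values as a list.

rank | idx | suffix
   0 |   7 | aadcbaaffee
   1 |  12 | aaffee
   2 |   8 | adcbaaffee
   3 |  13 | affee
   4 |  11 | baaffee
   5 |   1 | bbfdccaadcbaaffee
   6 |   2 | bfdccaadcbaaffee
   7 |   6 | caadcbaaffee
   8 |  10 | cbaaffee
   9 |   0 | cbbfdccaadcbaaffee
  10 |   5 | ccaadcbaaffee
  11 |   9 | dcbaaffee
  12 |   4 | dccaadcbaaffee
  13 |  17 | e
  14 |  16 | ee
  15 |   3 | fdccaadcbaaffee
  16 |  15 | fee
  17 |  14 | ffee

SA = [7, 12, 8, 13, 11, 1, 2, 6, 10, 0, 5, 9, 4, 17, 16, 3, 15, 14]
i: (SA[i-1],SA[i]) lcp shared
  1: (7,12) 2 'aa'
  2: (12,8) 1 'a'
  3: (8,13) 1 'a'
  4: (13,11) 0 ''
  5: (11,1) 1 'b'
  6: (1,2) 1 'b'
  7: (2,6) 0 ''
  8: (6,10) 1 'c'
  9: (10,0) 2 'cb'
  10: (0,5) 1 'c'
  11: (5,9) 0 ''
  12: (9,4) 2 'dc'
  13: (4,17) 0 ''
  14: (17,16) 1 'e'
  15: (16,3) 0 ''
  16: (3,15) 1 'f'
  17: (15,14) 1 'f'

[0, 2, 1, 1, 0, 1, 1, 0, 1, 2, 1, 0, 2, 0, 1, 0, 1, 1]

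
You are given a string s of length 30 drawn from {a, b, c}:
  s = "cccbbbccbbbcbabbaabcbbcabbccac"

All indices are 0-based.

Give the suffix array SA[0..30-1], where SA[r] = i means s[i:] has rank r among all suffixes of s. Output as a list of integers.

rank→(start, suffix):
  0 → (16, 'aabcbbcabbccac')
  1 → (13, 'abbaabcbbcabbccac')
  2 → (23, 'abbccac')
  3 → (17, 'abcbbcabbccac')
  4 → (28, 'ac')
  5 → (15, 'baabcbbcabbccac')
  6 → (12, 'babbaabcbbcabbccac')
  7 → (14, 'bbaabcbbcabbccac')
  8 → (8, 'bbbcbabbaabcbbcabbccac')
  9 → (3, 'bbbccbbbcbabbaabcbbcabbccac')
  10 → (20, 'bbcabbccac')
  11 → (9, 'bbcbabbaabcbbcabbccac')
  12 → (24, 'bbccac')
  13 → (4, 'bbccbbbcbabbaabcbbcabbccac')
  14 → (21, 'bcabbccac')
  15 → (10, 'bcbabbaabcbbcabbccac')
  16 → (18, 'bcbbcabbccac')
  17 → (25, 'bccac')
  18 → (5, 'bccbbbcbabbaabcbbcabbccac')
  19 → (29, 'c')
  20 → (22, 'cabbccac')
  21 → (27, 'cac')
  22 → (11, 'cbabbaabcbbcabbccac')
  23 → (7, 'cbbbcbabbaabcbbcabbccac')
  24 → (2, 'cbbbccbbbcbabbaabcbbcabbccac')
  25 → (19, 'cbbcabbccac')
  26 → (26, 'ccac')
  27 → (6, 'ccbbbcbabbaabcbbcabbccac')
  28 → (1, 'ccbbbccbbbcbabbaabcbbcabbccac')
  29 → (0, 'cccbbbccbbbcbabbaabcbbcabbccac')

[16, 13, 23, 17, 28, 15, 12, 14, 8, 3, 20, 9, 24, 4, 21, 10, 18, 25, 5, 29, 22, 27, 11, 7, 2, 19, 26, 6, 1, 0]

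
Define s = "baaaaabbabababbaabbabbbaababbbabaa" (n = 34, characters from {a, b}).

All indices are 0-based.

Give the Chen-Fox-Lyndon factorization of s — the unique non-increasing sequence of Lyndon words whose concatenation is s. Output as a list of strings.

["b", "aaaaabbabababbaabbabbbaababbbab", "a", "a"]

emit factor 1: 'b' (i=0, period=1)
emit factor 2: 'aaaaabbabababbaabbabbbaababbbab' (i=1, period=31)
emit factor 3: 'a' (i=32, period=1)
emit factor 4: 'a' (i=33, period=1)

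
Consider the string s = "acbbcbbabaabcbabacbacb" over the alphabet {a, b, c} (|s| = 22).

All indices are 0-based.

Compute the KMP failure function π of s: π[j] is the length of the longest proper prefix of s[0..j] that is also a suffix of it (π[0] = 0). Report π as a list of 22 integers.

π[0] = 0
j=1 s[j]='c': π[1]=0 (border '')
j=2 s[j]='b': π[2]=0 (border '')
j=3 s[j]='b': π[3]=0 (border '')
j=4 s[j]='c': π[4]=0 (border '')
j=5 s[j]='b': π[5]=0 (border '')
j=6 s[j]='b': π[6]=0 (border '')
j=7 s[j]='a': π[7]=1 (border 'a')
j=8 s[j]='b': k: 1→0; π[8]=0 (border '')
j=9 s[j]='a': π[9]=1 (border 'a')
j=10 s[j]='a': k: 1→0; π[10]=1 (border 'a')
j=11 s[j]='b': k: 1→0; π[11]=0 (border '')
j=12 s[j]='c': π[12]=0 (border '')
j=13 s[j]='b': π[13]=0 (border '')
j=14 s[j]='a': π[14]=1 (border 'a')
j=15 s[j]='b': k: 1→0; π[15]=0 (border '')
j=16 s[j]='a': π[16]=1 (border 'a')
j=17 s[j]='c': π[17]=2 (border 'ac')
j=18 s[j]='b': π[18]=3 (border 'acb')
j=19 s[j]='a': k: 3→0; π[19]=1 (border 'a')
j=20 s[j]='c': π[20]=2 (border 'ac')
j=21 s[j]='b': π[21]=3 (border 'acb')

[0, 0, 0, 0, 0, 0, 0, 1, 0, 1, 1, 0, 0, 0, 1, 0, 1, 2, 3, 1, 2, 3]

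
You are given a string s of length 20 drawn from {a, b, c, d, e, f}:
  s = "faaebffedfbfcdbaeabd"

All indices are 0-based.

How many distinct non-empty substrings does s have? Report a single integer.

194

sorted suffixes:
  #0 SA[0]=1  'aaebffedfbfcdbaeabd'
  #1 SA[1]=17  'abd'
  #2 SA[2]=15  'aeabd'
  #3 SA[3]=2  'aebffedfbfcdbaeabd'
  #4 SA[4]=14  'baeabd'
  #5 SA[5]=18  'bd'
  #6 SA[6]=10  'bfcdbaeabd'
  #7 SA[7]=4  'bffedfbfcdbaeabd'
  #8 SA[8]=12  'cdbaeabd'
  #9 SA[9]=19  'd'
  #10 SA[10]=13  'dbaeabd'
  #11 SA[11]=8  'dfbfcdbaeabd'
  #12 SA[12]=16  'eabd'
  #13 SA[13]=3  'ebffedfbfcdbaeabd'
  #14 SA[14]=7  'edfbfcdbaeabd'
  #15 SA[15]=0  'faaebffedfbfcdbaeabd'
  #16 SA[16]=9  'fbfcdbaeabd'
  #17 SA[17]=11  'fcdbaeabd'
  #18 SA[18]=6  'fedfbfcdbaeabd'
  #19 SA[19]=5  'ffedfbfcdbaeabd'

SA = [1, 17, 15, 2, 14, 18, 10, 4, 12, 19, 13, 8, 16, 3, 7, 0, 9, 11, 6, 5]
rank  pair      lcp
   1  s[1:],s[17:]  1  'a'
   2  s[17:],s[15:]  1  'a'
   3  s[15:],s[2:]  2  'ae'
   4  s[2:],s[14:]  0  ''
   5  s[14:],s[18:]  1  'b'
   6  s[18:],s[10:]  1  'b'
   7  s[10:],s[4:]  2  'bf'
   8  s[4:],s[12:]  0  ''
   9  s[12:],s[19:]  0  ''
  10  s[19:],s[13:]  1  'd'
  11  s[13:],s[8:]  1  'd'
  12  s[8:],s[16:]  0  ''
  13  s[16:],s[3:]  1  'e'
  14  s[3:],s[7:]  1  'e'
  15  s[7:],s[0:]  0  ''
  16  s[0:],s[9:]  1  'f'
  17  s[9:],s[11:]  1  'f'
  18  s[11:],s[6:]  1  'f'
  19  s[6:],s[5:]  1  'f'

n(n+1)/2 = 20·21/2 = 210
Σ LCP = 0 + 1 + 1 + 2 + 0 + 1 + 1 + 2 + 0 + 0 + 1 + 1 + 0 + 1 + 1 + 0 + 1 + 1 + 1 + 1 = 16
distinct = 210 − 16 = 194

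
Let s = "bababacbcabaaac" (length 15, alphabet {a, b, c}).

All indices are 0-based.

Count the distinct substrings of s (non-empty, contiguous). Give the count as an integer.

rank→(start, suffix):
  0 → (11, 'aaac')
  1 → (12, 'aac')
  2 → (9, 'abaaac')
  3 → (1, 'ababacbcabaaac')
  4 → (3, 'abacbcabaaac')
  5 → (13, 'ac')
  6 → (5, 'acbcabaaac')
  7 → (10, 'baaac')
  8 → (0, 'bababacbcabaaac')
  9 → (2, 'babacbcabaaac')
  10 → (4, 'bacbcabaaac')
  11 → (7, 'bcabaaac')
  12 → (14, 'c')
  13 → (8, 'cabaaac')
  14 → (6, 'cbcabaaac')

SA = [11, 12, 9, 1, 3, 13, 5, 10, 0, 2, 4, 7, 14, 8, 6]
[i] adj suffixes → lcp
  [1] 11/12 → 2 ('aa')
  [2] 12/9 → 1 ('a')
  [3] 9/1 → 3 ('aba')
  [4] 1/3 → 3 ('aba')
  [5] 3/13 → 1 ('a')
  [6] 13/5 → 2 ('ac')
  [7] 5/10 → 0 ('')
  [8] 10/0 → 2 ('ba')
  [9] 0/2 → 4 ('baba')
  [10] 2/4 → 2 ('ba')
  [11] 4/7 → 1 ('b')
  [12] 7/14 → 0 ('')
  [13] 14/8 → 1 ('c')
  [14] 8/6 → 1 ('c')

n(n+1)/2 = 15·16/2 = 120
Σ LCP = 0 + 2 + 1 + 3 + 3 + 1 + 2 + 0 + 2 + 4 + 2 + 1 + 0 + 1 + 1 = 23
distinct = 120 − 23 = 97

97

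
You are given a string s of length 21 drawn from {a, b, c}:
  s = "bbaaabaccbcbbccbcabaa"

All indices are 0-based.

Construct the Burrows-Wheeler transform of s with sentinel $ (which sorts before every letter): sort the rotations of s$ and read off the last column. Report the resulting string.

rank  rotation                last
    0  $bbaaabaccbcbbccbcabaa  a
    1  a$bbaaabaccbcbbccbcaba  a
    2  aa$bbaaabaccbcbbccbcab  b
    3  aaabaccbcbbccbcabaa$bb  b
    4  aabaccbcbbccbcabaa$bba  a
    5  abaa$bbaaabaccbcbbccbc  c
    6  abaccbcbbccbcabaa$bbaa  a
    7  accbcbbccbcabaa$bbaaab  b
    8  baa$bbaaabaccbcbbccbca  a
    9  baaabaccbcbbccbcabaa$b  b
   10  baccbcbbccbcabaa$bbaaa  a
   11  bbaaabaccbcbbccbcabaa$  $
   12  bbccbcabaa$bbaaabaccbc  c
   13  bcabaa$bbaaabaccbcbbcc  c
   14  bcbbccbcabaa$bbaaabacc  c
   15  bccbcabaa$bbaaabaccbcb  b
   16  cabaa$bbaaabaccbcbbccb  b
   17  cbbccbcabaa$bbaaabaccb  b
   18  cbcabaa$bbaaabaccbcbbc  c
   19  cbcbbccbcabaa$bbaaabac  c
   20  ccbcabaa$bbaaabaccbcbb  b
   21  ccbcbbccbcabaa$bbaaaba  a

aabbacababa$cccbbbccba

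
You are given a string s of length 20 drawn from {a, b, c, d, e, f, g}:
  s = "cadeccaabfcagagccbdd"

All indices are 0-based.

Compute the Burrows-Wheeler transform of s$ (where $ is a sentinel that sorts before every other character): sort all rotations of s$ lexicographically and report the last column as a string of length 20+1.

dcaccgcac$fcegdbadbaa

rank  rotation               last
    0  $cadeccaabfcagagccbdd  d
    1  aabfcagagccbdd$cadecc  c
    2  abfcagagccbdd$cadecca  a
    3  adeccaabfcagagccbdd$c  c
    4  agagccbdd$cadeccaabfc  c
    5  agccbdd$cadeccaabfcag  g
    6  bdd$cadeccaabfcagagcc  c
    7  bfcagagccbdd$cadeccaa  a
    8  caabfcagagccbdd$cadec  c
    9  cadeccaabfcagagccbdd$  $
   10  cagagccbdd$cadeccaabf  f
   11  cbdd$cadeccaabfcagagc  c
   12  ccaabfcagagccbdd$cade  e
   13  ccbdd$cadeccaabfcagag  g
   14  d$cadeccaabfcagagccbd  d
   15  dd$cadeccaabfcagagccb  b
   16  deccaabfcagagccbdd$ca  a
   17  eccaabfcagagccbdd$cad  d
   18  fcagagccbdd$cadeccaab  b
   19  gagccbdd$cadeccaabfca  a
   20  gccbdd$cadeccaabfcaga  a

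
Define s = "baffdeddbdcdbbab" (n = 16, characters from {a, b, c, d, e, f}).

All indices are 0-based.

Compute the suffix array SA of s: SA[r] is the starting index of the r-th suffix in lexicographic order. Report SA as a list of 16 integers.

[14, 1, 15, 13, 0, 12, 8, 10, 11, 7, 9, 6, 4, 5, 3, 2]

rank→(start, suffix):
  0 → (14, 'ab')
  1 → (1, 'affdeddbdcdbbab')
  2 → (15, 'b')
  3 → (13, 'bab')
  4 → (0, 'baffdeddbdcdbbab')
  5 → (12, 'bbab')
  6 → (8, 'bdcdbbab')
  7 → (10, 'cdbbab')
  8 → (11, 'dbbab')
  9 → (7, 'dbdcdbbab')
  10 → (9, 'dcdbbab')
  11 → (6, 'ddbdcdbbab')
  12 → (4, 'deddbdcdbbab')
  13 → (5, 'eddbdcdbbab')
  14 → (3, 'fdeddbdcdbbab')
  15 → (2, 'ffdeddbdcdbbab')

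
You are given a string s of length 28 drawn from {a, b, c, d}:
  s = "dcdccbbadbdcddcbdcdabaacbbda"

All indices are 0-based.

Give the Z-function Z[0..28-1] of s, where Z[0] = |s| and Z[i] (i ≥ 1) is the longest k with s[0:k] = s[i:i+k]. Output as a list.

Z[0]=28
i=1: outside box; Z[1]=0
i=2: outside box; Z[2]=2 grow→box=[2,4)
i=3: min(r-i=1, Z[1]=0)=0; Z[3]=0
i=4: outside box; Z[4]=0
i=5: outside box; Z[5]=0
i=6: outside box; Z[6]=0
i=7: outside box; Z[7]=0
i=8: outside box; Z[8]=1 grow→box=[8,9)
i=9: outside box; Z[9]=0
i=10: outside box; Z[10]=3 grow→box=[10,13)
i=11: min(r-i=2, Z[1]=0)=0; Z[11]=0
i=12: min(r-i=1, Z[2]=2)=1; Z[12]=1
i=13: outside box; Z[13]=2 grow→box=[13,15)
i=14: min(r-i=1, Z[1]=0)=0; Z[14]=0
i=15: outside box; Z[15]=0
i=16: outside box; Z[16]=3 grow→box=[16,19)
i=17: min(r-i=2, Z[1]=0)=0; Z[17]=0
i=18: min(r-i=1, Z[2]=2)=1; Z[18]=1
i=19: outside box; Z[19]=0
i=20: outside box; Z[20]=0
i=21: outside box; Z[21]=0
i=22: outside box; Z[22]=0
i=23: outside box; Z[23]=0
i=24: outside box; Z[24]=0
i=25: outside box; Z[25]=0
i=26: outside box; Z[26]=1 grow→box=[26,27)
i=27: outside box; Z[27]=0

[28, 0, 2, 0, 0, 0, 0, 0, 1, 0, 3, 0, 1, 2, 0, 0, 3, 0, 1, 0, 0, 0, 0, 0, 0, 0, 1, 0]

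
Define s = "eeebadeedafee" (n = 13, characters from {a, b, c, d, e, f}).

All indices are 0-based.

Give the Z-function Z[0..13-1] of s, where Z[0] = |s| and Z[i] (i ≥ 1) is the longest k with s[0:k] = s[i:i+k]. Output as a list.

Z[0]=13
i=1: i≥r, start 0; Z[1]=2 extend→box=[1,3)
i=2: min(r-i=1, Z[1]=2)=1; Z[2]=1
i=3: i≥r, start 0; Z[3]=0
i=4: i≥r, start 0; Z[4]=0
i=5: i≥r, start 0; Z[5]=0
i=6: i≥r, start 0; Z[6]=2 extend→box=[6,8)
i=7: min(r-i=1, Z[1]=2)=1; Z[7]=1
i=8: i≥r, start 0; Z[8]=0
i=9: i≥r, start 0; Z[9]=0
i=10: i≥r, start 0; Z[10]=0
i=11: i≥r, start 0; Z[11]=2 extend→box=[11,13)
i=12: min(r-i=1, Z[1]=2)=1; Z[12]=1

[13, 2, 1, 0, 0, 0, 2, 1, 0, 0, 0, 2, 1]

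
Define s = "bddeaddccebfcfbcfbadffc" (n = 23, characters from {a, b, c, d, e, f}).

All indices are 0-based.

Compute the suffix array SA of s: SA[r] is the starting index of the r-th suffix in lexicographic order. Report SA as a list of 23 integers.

rank→(start, suffix):
  0 → (4, 'addccebfcfbcfbadffc')
  1 → (18, 'adffc')
  2 → (17, 'badffc')
  3 → (14, 'bcfbadffc')
  4 → (0, 'bddeaddccebfcfbcfbadffc')
  5 → (10, 'bfcfbcfbadffc')
  6 → (22, 'c')
  7 → (7, 'ccebfcfbcfbadffc')
  8 → (8, 'cebfcfbcfbadffc')
  9 → (15, 'cfbadffc')
  10 → (12, 'cfbcfbadffc')
  11 → (6, 'dccebfcfbcfbadffc')
  12 → (5, 'ddccebfcfbcfbadffc')
  13 → (1, 'ddeaddccebfcfbcfbadffc')
  14 → (2, 'deaddccebfcfbcfbadffc')
  15 → (19, 'dffc')
  16 → (3, 'eaddccebfcfbcfbadffc')
  17 → (9, 'ebfcfbcfbadffc')
  18 → (16, 'fbadffc')
  19 → (13, 'fbcfbadffc')
  20 → (21, 'fc')
  21 → (11, 'fcfbcfbadffc')
  22 → (20, 'ffc')

[4, 18, 17, 14, 0, 10, 22, 7, 8, 15, 12, 6, 5, 1, 2, 19, 3, 9, 16, 13, 21, 11, 20]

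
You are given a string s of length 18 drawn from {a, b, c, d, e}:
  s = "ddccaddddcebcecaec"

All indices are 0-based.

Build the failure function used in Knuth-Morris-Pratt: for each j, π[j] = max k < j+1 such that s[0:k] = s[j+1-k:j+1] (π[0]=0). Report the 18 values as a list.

[0, 1, 0, 0, 0, 1, 2, 2, 2, 3, 0, 0, 0, 0, 0, 0, 0, 0]

π[0] = 0
j=1 s[j]='d': π[1]=1 (border 'd')
j=2 s[j]='c': k: 1→0; π[2]=0 (border '')
j=3 s[j]='c': π[3]=0 (border '')
j=4 s[j]='a': π[4]=0 (border '')
j=5 s[j]='d': π[5]=1 (border 'd')
j=6 s[j]='d': π[6]=2 (border 'dd')
j=7 s[j]='d': k: 2→1; π[7]=2 (border 'dd')
j=8 s[j]='d': k: 2→1; π[8]=2 (border 'dd')
j=9 s[j]='c': π[9]=3 (border 'ddc')
j=10 s[j]='e': k: 3→0; π[10]=0 (border '')
j=11 s[j]='b': π[11]=0 (border '')
j=12 s[j]='c': π[12]=0 (border '')
j=13 s[j]='e': π[13]=0 (border '')
j=14 s[j]='c': π[14]=0 (border '')
j=15 s[j]='a': π[15]=0 (border '')
j=16 s[j]='e': π[16]=0 (border '')
j=17 s[j]='c': π[17]=0 (border '')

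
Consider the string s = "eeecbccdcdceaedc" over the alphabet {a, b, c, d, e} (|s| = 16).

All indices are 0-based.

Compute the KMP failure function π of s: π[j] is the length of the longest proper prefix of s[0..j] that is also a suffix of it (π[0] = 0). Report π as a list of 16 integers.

π[0] = 0
j=1 s[j]='e': π[1]=1 (border 'e')
j=2 s[j]='e': π[2]=2 (border 'ee')
j=3 s[j]='c': k: 2→1→0; π[3]=0 (border '')
j=4 s[j]='b': π[4]=0 (border '')
j=5 s[j]='c': π[5]=0 (border '')
j=6 s[j]='c': π[6]=0 (border '')
j=7 s[j]='d': π[7]=0 (border '')
j=8 s[j]='c': π[8]=0 (border '')
j=9 s[j]='d': π[9]=0 (border '')
j=10 s[j]='c': π[10]=0 (border '')
j=11 s[j]='e': π[11]=1 (border 'e')
j=12 s[j]='a': k: 1→0; π[12]=0 (border '')
j=13 s[j]='e': π[13]=1 (border 'e')
j=14 s[j]='d': k: 1→0; π[14]=0 (border '')
j=15 s[j]='c': π[15]=0 (border '')

[0, 1, 2, 0, 0, 0, 0, 0, 0, 0, 0, 1, 0, 1, 0, 0]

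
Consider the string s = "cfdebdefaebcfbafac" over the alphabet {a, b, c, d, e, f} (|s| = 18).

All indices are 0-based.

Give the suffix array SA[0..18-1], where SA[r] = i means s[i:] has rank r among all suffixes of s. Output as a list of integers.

[16, 8, 14, 13, 10, 4, 17, 11, 0, 2, 5, 9, 3, 6, 15, 7, 12, 1]

rank→(start, suffix):
  0 → (16, 'ac')
  1 → (8, 'aebcfbafac')
  2 → (14, 'afac')
  3 → (13, 'bafac')
  4 → (10, 'bcfbafac')
  5 → (4, 'bdefaebcfbafac')
  6 → (17, 'c')
  7 → (11, 'cfbafac')
  8 → (0, 'cfdebdefaebcfbafac')
  9 → (2, 'debdefaebcfbafac')
  10 → (5, 'defaebcfbafac')
  11 → (9, 'ebcfbafac')
  12 → (3, 'ebdefaebcfbafac')
  13 → (6, 'efaebcfbafac')
  14 → (15, 'fac')
  15 → (7, 'faebcfbafac')
  16 → (12, 'fbafac')
  17 → (1, 'fdebdefaebcfbafac')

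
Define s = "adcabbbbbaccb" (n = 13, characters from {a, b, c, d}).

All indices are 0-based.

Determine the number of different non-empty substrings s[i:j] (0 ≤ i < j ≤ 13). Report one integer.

76

rank | idx | suffix
   0 |   3 | abbbbbaccb
   1 |   9 | accb
   2 |   0 | adcabbbbbaccb
   3 |  12 | b
   4 |   8 | baccb
   5 |   7 | bbaccb
   6 |   6 | bbbaccb
   7 |   5 | bbbbaccb
   8 |   4 | bbbbbaccb
   9 |   2 | cabbbbbaccb
  10 |  11 | cb
  11 |  10 | ccb
  12 |   1 | dcabbbbbaccb

SA = [3, 9, 0, 12, 8, 7, 6, 5, 4, 2, 11, 10, 1]
[i] adj suffixes → lcp
  [1] 3/9 → 1 ('a')
  [2] 9/0 → 1 ('a')
  [3] 0/12 → 0 ('')
  [4] 12/8 → 1 ('b')
  [5] 8/7 → 1 ('b')
  [6] 7/6 → 2 ('bb')
  [7] 6/5 → 3 ('bbb')
  [8] 5/4 → 4 ('bbbb')
  [9] 4/2 → 0 ('')
  [10] 2/11 → 1 ('c')
  [11] 11/10 → 1 ('c')
  [12] 10/1 → 0 ('')

n(n+1)/2 = 13·14/2 = 91
Σ LCP = 0 + 1 + 1 + 0 + 1 + 1 + 2 + 3 + 4 + 0 + 1 + 1 + 0 = 15
distinct = 91 − 15 = 76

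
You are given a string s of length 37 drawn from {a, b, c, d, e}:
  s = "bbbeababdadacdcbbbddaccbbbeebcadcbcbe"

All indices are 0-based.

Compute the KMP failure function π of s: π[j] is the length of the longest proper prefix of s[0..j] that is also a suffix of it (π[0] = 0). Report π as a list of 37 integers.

π[0] = 0
j=1 s[j]='b': π[1]=1 (border 'b')
j=2 s[j]='b': π[2]=2 (border 'bb')
j=3 s[j]='e': k: 2→1→0; π[3]=0 (border '')
j=4 s[j]='a': π[4]=0 (border '')
j=5 s[j]='b': π[5]=1 (border 'b')
j=6 s[j]='a': k: 1→0; π[6]=0 (border '')
j=7 s[j]='b': π[7]=1 (border 'b')
j=8 s[j]='d': k: 1→0; π[8]=0 (border '')
j=9 s[j]='a': π[9]=0 (border '')
j=10 s[j]='d': π[10]=0 (border '')
j=11 s[j]='a': π[11]=0 (border '')
j=12 s[j]='c': π[12]=0 (border '')
j=13 s[j]='d': π[13]=0 (border '')
j=14 s[j]='c': π[14]=0 (border '')
j=15 s[j]='b': π[15]=1 (border 'b')
j=16 s[j]='b': π[16]=2 (border 'bb')
j=17 s[j]='b': π[17]=3 (border 'bbb')
j=18 s[j]='d': k: 3→2→1→0; π[18]=0 (border '')
j=19 s[j]='d': π[19]=0 (border '')
j=20 s[j]='a': π[20]=0 (border '')
j=21 s[j]='c': π[21]=0 (border '')
j=22 s[j]='c': π[22]=0 (border '')
j=23 s[j]='b': π[23]=1 (border 'b')
j=24 s[j]='b': π[24]=2 (border 'bb')
j=25 s[j]='b': π[25]=3 (border 'bbb')
j=26 s[j]='e': π[26]=4 (border 'bbbe')
j=27 s[j]='e': k: 4→0; π[27]=0 (border '')
j=28 s[j]='b': π[28]=1 (border 'b')
j=29 s[j]='c': k: 1→0; π[29]=0 (border '')
j=30 s[j]='a': π[30]=0 (border '')
j=31 s[j]='d': π[31]=0 (border '')
j=32 s[j]='c': π[32]=0 (border '')
j=33 s[j]='b': π[33]=1 (border 'b')
j=34 s[j]='c': k: 1→0; π[34]=0 (border '')
j=35 s[j]='b': π[35]=1 (border 'b')
j=36 s[j]='e': k: 1→0; π[36]=0 (border '')

[0, 1, 2, 0, 0, 1, 0, 1, 0, 0, 0, 0, 0, 0, 0, 1, 2, 3, 0, 0, 0, 0, 0, 1, 2, 3, 4, 0, 1, 0, 0, 0, 0, 1, 0, 1, 0]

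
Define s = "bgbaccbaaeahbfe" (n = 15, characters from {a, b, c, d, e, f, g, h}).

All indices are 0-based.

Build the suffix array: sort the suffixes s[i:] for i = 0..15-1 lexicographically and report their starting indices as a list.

[7, 3, 8, 10, 6, 2, 12, 0, 5, 4, 14, 9, 13, 1, 11]

sorted suffixes:
  #0 SA[0]=7  'aaeahbfe'
  #1 SA[1]=3  'accbaaeahbfe'
  #2 SA[2]=8  'aeahbfe'
  #3 SA[3]=10  'ahbfe'
  #4 SA[4]=6  'baaeahbfe'
  #5 SA[5]=2  'baccbaaeahbfe'
  #6 SA[6]=12  'bfe'
  #7 SA[7]=0  'bgbaccbaaeahbfe'
  #8 SA[8]=5  'cbaaeahbfe'
  #9 SA[9]=4  'ccbaaeahbfe'
  #10 SA[10]=14  'e'
  #11 SA[11]=9  'eahbfe'
  #12 SA[12]=13  'fe'
  #13 SA[13]=1  'gbaccbaaeahbfe'
  #14 SA[14]=11  'hbfe'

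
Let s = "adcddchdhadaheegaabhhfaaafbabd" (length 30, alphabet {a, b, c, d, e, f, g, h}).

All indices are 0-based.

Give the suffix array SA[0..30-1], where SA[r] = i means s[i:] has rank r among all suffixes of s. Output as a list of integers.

[22, 16, 23, 27, 17, 9, 0, 24, 11, 26, 28, 18, 2, 5, 29, 10, 1, 4, 3, 7, 13, 14, 21, 25, 15, 8, 6, 12, 20, 19]

sorted suffixes:
  #0 SA[0]=22  'aaafbabd'
  #1 SA[1]=16  'aabhhfaaafbabd'
  #2 SA[2]=23  'aafbabd'
  #3 SA[3]=27  'abd'
  #4 SA[4]=17  'abhhfaaafbabd'
  #5 SA[5]=9  'adaheegaabhhfaaafbabd'
  #6 SA[6]=0  'adcddchdhadaheegaabhhfaaafbabd'
  #7 SA[7]=24  'afbabd'
  #8 SA[8]=11  'aheegaabhhfaaafbabd'
  #9 SA[9]=26  'babd'
  #10 SA[10]=28  'bd'
  #11 SA[11]=18  'bhhfaaafbabd'
  #12 SA[12]=2  'cddchdhadaheegaabhhfaaafbabd'
  #13 SA[13]=5  'chdhadaheegaabhhfaaafbabd'
  #14 SA[14]=29  'd'
  #15 SA[15]=10  'daheegaabhhfaaafbabd'
  #16 SA[16]=1  'dcddchdhadaheegaabhhfaaafbabd'
  #17 SA[17]=4  'dchdhadaheegaabhhfaaafbabd'
  #18 SA[18]=3  'ddchdhadaheegaabhhfaaafbabd'
  #19 SA[19]=7  'dhadaheegaabhhfaaafbabd'
  #20 SA[20]=13  'eegaabhhfaaafbabd'
  #21 SA[21]=14  'egaabhhfaaafbabd'
  #22 SA[22]=21  'faaafbabd'
  #23 SA[23]=25  'fbabd'
  #24 SA[24]=15  'gaabhhfaaafbabd'
  #25 SA[25]=8  'hadaheegaabhhfaaafbabd'
  #26 SA[26]=6  'hdhadaheegaabhhfaaafbabd'
  #27 SA[27]=12  'heegaabhhfaaafbabd'
  #28 SA[28]=20  'hfaaafbabd'
  #29 SA[29]=19  'hhfaaafbabd'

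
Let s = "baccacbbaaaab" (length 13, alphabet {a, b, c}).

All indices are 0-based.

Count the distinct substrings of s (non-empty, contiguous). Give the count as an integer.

sorted suffixes:
  #0 SA[0]=8  'aaaab'
  #1 SA[1]=9  'aaab'
  #2 SA[2]=10  'aab'
  #3 SA[3]=11  'ab'
  #4 SA[4]=4  'acbbaaaab'
  #5 SA[5]=1  'accacbbaaaab'
  #6 SA[6]=12  'b'
  #7 SA[7]=7  'baaaab'
  #8 SA[8]=0  'baccacbbaaaab'
  #9 SA[9]=6  'bbaaaab'
  #10 SA[10]=3  'cacbbaaaab'
  #11 SA[11]=5  'cbbaaaab'
  #12 SA[12]=2  'ccacbbaaaab'

SA = [8, 9, 10, 11, 4, 1, 12, 7, 0, 6, 3, 5, 2]
[i] adj suffixes → lcp
  [1] 8/9 → 3 ('aaa')
  [2] 9/10 → 2 ('aa')
  [3] 10/11 → 1 ('a')
  [4] 11/4 → 1 ('a')
  [5] 4/1 → 2 ('ac')
  [6] 1/12 → 0 ('')
  [7] 12/7 → 1 ('b')
  [8] 7/0 → 2 ('ba')
  [9] 0/6 → 1 ('b')
  [10] 6/3 → 0 ('')
  [11] 3/5 → 1 ('c')
  [12] 5/2 → 1 ('c')

n(n+1)/2 = 13·14/2 = 91
Σ LCP = 0 + 3 + 2 + 1 + 1 + 2 + 0 + 1 + 2 + 1 + 0 + 1 + 1 = 15
distinct = 91 − 15 = 76

76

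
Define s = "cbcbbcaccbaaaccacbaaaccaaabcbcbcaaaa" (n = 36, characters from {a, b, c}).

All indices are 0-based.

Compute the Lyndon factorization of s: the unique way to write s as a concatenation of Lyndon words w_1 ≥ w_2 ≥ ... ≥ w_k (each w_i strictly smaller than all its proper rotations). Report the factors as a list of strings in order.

emit factor 1: 'c' (i=0, period=1)
emit factor 2: 'bc' (i=1, period=2)
emit factor 3: 'bbc' (i=3, period=3)
emit factor 4: 'accb' (i=6, period=4)
emit factor 5: 'aaaccacb' (i=10, period=8)
emit factor 6: 'aaacc' (i=18, period=5)
emit factor 7: 'aaabcbcbc' (i=23, period=9)
emit factor 8: 'a' (i=32, period=1)
emit factor 9: 'a' (i=33, period=1)
emit factor 10: 'a' (i=34, period=1)
emit factor 11: 'a' (i=35, period=1)

["c", "bc", "bbc", "accb", "aaaccacb", "aaacc", "aaabcbcbc", "a", "a", "a", "a"]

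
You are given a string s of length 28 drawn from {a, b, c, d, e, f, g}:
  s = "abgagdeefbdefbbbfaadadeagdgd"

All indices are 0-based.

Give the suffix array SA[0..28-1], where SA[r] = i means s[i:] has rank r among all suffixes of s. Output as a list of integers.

rank | idx | suffix
   0 |  17 | aadadeagdgd
   1 |   0 | abgagdeefbdefbbbfaadadeagdgd
   2 |  18 | adadeagdgd
   3 |  20 | adeagdgd
   4 |   3 | agdeefbdefbbbfaadadeagdgd
   5 |  23 | agdgd
   6 |  13 | bbbfaadadeagdgd
   7 |  14 | bbfaadadeagdgd
   8 |   9 | bdefbbbfaadadeagdgd
   9 |  15 | bfaadadeagdgd
  10 |   1 | bgagdeefbdefbbbfaadadeagdgd
  11 |  27 | d
  12 |  19 | dadeagdgd
  13 |  21 | deagdgd
  14 |   5 | deefbdefbbbfaadadeagdgd
  15 |  10 | defbbbfaadadeagdgd
  16 |  25 | dgd
  17 |  22 | eagdgd
  18 |   6 | eefbdefbbbfaadadeagdgd
  19 |  11 | efbbbfaadadeagdgd
  20 |   7 | efbdefbbbfaadadeagdgd
  21 |  16 | faadadeagdgd
  22 |  12 | fbbbfaadadeagdgd
  23 |   8 | fbdefbbbfaadadeagdgd
  24 |   2 | gagdeefbdefbbbfaadadeagdgd
  25 |  26 | gd
  26 |   4 | gdeefbdefbbbfaadadeagdgd
  27 |  24 | gdgd

[17, 0, 18, 20, 3, 23, 13, 14, 9, 15, 1, 27, 19, 21, 5, 10, 25, 22, 6, 11, 7, 16, 12, 8, 2, 26, 4, 24]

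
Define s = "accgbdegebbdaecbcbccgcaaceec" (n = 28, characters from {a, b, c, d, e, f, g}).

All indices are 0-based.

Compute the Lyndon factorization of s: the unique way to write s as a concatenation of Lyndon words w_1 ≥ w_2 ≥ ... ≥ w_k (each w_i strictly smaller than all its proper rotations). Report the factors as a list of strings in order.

emit factor 1: 'accgbdegebbdaecbcbccgc' (i=0, period=22)
emit factor 2: 'aaceec' (i=22, period=6)

["accgbdegebbdaecbcbccgc", "aaceec"]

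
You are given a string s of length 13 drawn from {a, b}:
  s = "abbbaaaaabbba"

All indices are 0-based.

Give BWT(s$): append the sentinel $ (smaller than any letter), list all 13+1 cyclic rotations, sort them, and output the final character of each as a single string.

abbaaaa$bbbbaa

rank  rotation        last
    0  $abbbaaaaabbba  a
    1  a$abbbaaaaabbb  b
    2  aaaaabbba$abbb  b
    3  aaaabbba$abbba  a
    4  aaabbba$abbbaa  a
    5  aabbba$abbbaaa  a
    6  abbba$abbbaaaa  a
    7  abbbaaaaabbba$  $
    8  ba$abbbaaaaabb  b
    9  baaaaabbba$abb  b
   10  bba$abbbaaaaab  b
   11  bbaaaaabbba$ab  b
   12  bbba$abbbaaaaa  a
   13  bbbaaaaabbba$a  a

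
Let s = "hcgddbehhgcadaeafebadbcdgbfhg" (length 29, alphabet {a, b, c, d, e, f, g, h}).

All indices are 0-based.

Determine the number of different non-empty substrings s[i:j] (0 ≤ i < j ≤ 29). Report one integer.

411

rank→(start, suffix):
  0 → (11, 'adaeafebadbcdgbfhg')
  1 → (19, 'adbcdgbfhg')
  2 → (13, 'aeafebadbcdgbfhg')
  3 → (15, 'afebadbcdgbfhg')
  4 → (18, 'badbcdgbfhg')
  5 → (21, 'bcdgbfhg')
  6 → (5, 'behhgcadaeafebadbcdgbfhg')
  7 → (25, 'bfhg')
  8 → (10, 'cadaeafebadbcdgbfhg')
  9 → (22, 'cdgbfhg')
  10 → (1, 'cgddbehhgcadaeafebadbcdgbfhg')
  11 → (12, 'daeafebadbcdgbfhg')
  12 → (20, 'dbcdgbfhg')
  13 → (4, 'dbehhgcadaeafebadbcdgbfhg')
  14 → (3, 'ddbehhgcadaeafebadbcdgbfhg')
  15 → (23, 'dgbfhg')
  16 → (14, 'eafebadbcdgbfhg')
  17 → (17, 'ebadbcdgbfhg')
  18 → (6, 'ehhgcadaeafebadbcdgbfhg')
  19 → (16, 'febadbcdgbfhg')
  20 → (26, 'fhg')
  21 → (28, 'g')
  22 → (24, 'gbfhg')
  23 → (9, 'gcadaeafebadbcdgbfhg')
  24 → (2, 'gddbehhgcadaeafebadbcdgbfhg')
  25 → (0, 'hcgddbehhgcadaeafebadbcdgbfhg')
  26 → (27, 'hg')
  27 → (8, 'hgcadaeafebadbcdgbfhg')
  28 → (7, 'hhgcadaeafebadbcdgbfhg')

SA = [11, 19, 13, 15, 18, 21, 5, 25, 10, 22, 1, 12, 20, 4, 3, 23, 14, 17, 6, 16, 26, 28, 24, 9, 2, 0, 27, 8, 7]
rank  pair      lcp
   1  s[11:],s[19:]  2  'ad'
   2  s[19:],s[13:]  1  'a'
   3  s[13:],s[15:]  1  'a'
   4  s[15:],s[18:]  0  ''
   5  s[18:],s[21:]  1  'b'
   6  s[21:],s[5:]  1  'b'
   7  s[5:],s[25:]  1  'b'
   8  s[25:],s[10:]  0  ''
   9  s[10:],s[22:]  1  'c'
  10  s[22:],s[1:]  1  'c'
  11  s[1:],s[12:]  0  ''
  12  s[12:],s[20:]  1  'd'
  13  s[20:],s[4:]  2  'db'
  14  s[4:],s[3:]  1  'd'
  15  s[3:],s[23:]  1  'd'
  16  s[23:],s[14:]  0  ''
  17  s[14:],s[17:]  1  'e'
  18  s[17:],s[6:]  1  'e'
  19  s[6:],s[16:]  0  ''
  20  s[16:],s[26:]  1  'f'
  21  s[26:],s[28:]  0  ''
  22  s[28:],s[24:]  1  'g'
  23  s[24:],s[9:]  1  'g'
  24  s[9:],s[2:]  1  'g'
  25  s[2:],s[0:]  0  ''
  26  s[0:],s[27:]  1  'h'
  27  s[27:],s[8:]  2  'hg'
  28  s[8:],s[7:]  1  'h'

n(n+1)/2 = 29·30/2 = 435
Σ LCP = 0 + 2 + 1 + 1 + 0 + 1 + 1 + 1 + 0 + 1 + 1 + 0 + 1 + 2 + 1 + 1 + 0 + 1 + 1 + 0 + 1 + 0 + 1 + 1 + 1 + 0 + 1 + 2 + 1 = 24
distinct = 435 − 24 = 411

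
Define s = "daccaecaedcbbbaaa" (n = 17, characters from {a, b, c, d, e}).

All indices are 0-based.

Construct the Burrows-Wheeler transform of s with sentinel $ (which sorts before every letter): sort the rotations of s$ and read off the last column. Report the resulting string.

aaabdccbbcceda$eaa

rank  rotation            last
    0  $daccaecaedcbbbaaa  a
    1  a$daccaecaedcbbbaa  a
    2  aa$daccaecaedcbbba  a
    3  aaa$daccaecaedcbbb  b
    4  accaecaedcbbbaaa$d  d
    5  aecaedcbbbaaa$dacc  c
    6  aedcbbbaaa$daccaec  c
    7  baaa$daccaecaedcbb  b
    8  bbaaa$daccaecaedcb  b
    9  bbbaaa$daccaecaedc  c
   10  caecaedcbbbaaa$dac  c
   11  caedcbbbaaa$daccae  e
   12  cbbbaaa$daccaecaed  d
   13  ccaecaedcbbbaaa$da  a
   14  daccaecaedcbbbaaa$  $
   15  dcbbbaaa$daccaecae  e
   16  ecaedcbbbaaa$dacca  a
   17  edcbbbaaa$daccaeca  a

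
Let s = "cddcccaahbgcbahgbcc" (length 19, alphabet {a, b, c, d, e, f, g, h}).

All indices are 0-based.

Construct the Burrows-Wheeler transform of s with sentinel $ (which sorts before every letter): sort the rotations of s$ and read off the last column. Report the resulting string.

ccabcghccgbcd$dchbaa

rank  rotation              last
    0  $cddcccaahbgcbahgbcc  c
    1  aahbgcbahgbcc$cddccc  c
    2  ahbgcbahgbcc$cddccca  a
    3  ahgbcc$cddcccaahbgcb  b
    4  bahgbcc$cddcccaahbgc  c
    5  bcc$cddcccaahbgcbahg  g
    6  bgcbahgbcc$cddcccaah  h
    7  c$cddcccaahbgcbahgbc  c
    8  caahbgcbahgbcc$cddcc  c
    9  cbahgbcc$cddcccaahbg  g
   10  cc$cddcccaahbgcbahgb  b
   11  ccaahbgcbahgbcc$cddc  c
   12  cccaahbgcbahgbcc$cdd  d
   13  cddcccaahbgcbahgbcc$  $
   14  dcccaahbgcbahgbcc$cd  d
   15  ddcccaahbgcbahgbcc$c  c
   16  gbcc$cddcccaahbgcbah  h
   17  gcbahgbcc$cddcccaahb  b
   18  hbgcbahgbcc$cddcccaa  a
   19  hgbcc$cddcccaahbgcba  a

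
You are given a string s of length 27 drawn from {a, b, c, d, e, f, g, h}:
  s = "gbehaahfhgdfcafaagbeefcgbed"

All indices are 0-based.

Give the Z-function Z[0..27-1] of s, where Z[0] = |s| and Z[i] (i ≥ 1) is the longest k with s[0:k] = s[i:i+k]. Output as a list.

Z[0]=27
i=1: fresh scan; Z[1]=0
i=2: fresh scan; Z[2]=0
i=3: fresh scan; Z[3]=0
i=4: fresh scan; Z[4]=0
i=5: fresh scan; Z[5]=0
i=6: fresh scan; Z[6]=0
i=7: fresh scan; Z[7]=0
i=8: fresh scan; Z[8]=0
i=9: fresh scan; Z[9]=1 extend→box=[9,10)
i=10: fresh scan; Z[10]=0
i=11: fresh scan; Z[11]=0
i=12: fresh scan; Z[12]=0
i=13: fresh scan; Z[13]=0
i=14: fresh scan; Z[14]=0
i=15: fresh scan; Z[15]=0
i=16: fresh scan; Z[16]=0
i=17: fresh scan; Z[17]=3 extend→box=[17,20)
i=18: min(r-i=2, Z[1]=0)=0; Z[18]=0
i=19: min(r-i=1, Z[2]=0)=0; Z[19]=0
i=20: fresh scan; Z[20]=0
i=21: fresh scan; Z[21]=0
i=22: fresh scan; Z[22]=0
i=23: fresh scan; Z[23]=3 extend→box=[23,26)
i=24: min(r-i=2, Z[1]=0)=0; Z[24]=0
i=25: min(r-i=1, Z[2]=0)=0; Z[25]=0
i=26: fresh scan; Z[26]=0

[27, 0, 0, 0, 0, 0, 0, 0, 0, 1, 0, 0, 0, 0, 0, 0, 0, 3, 0, 0, 0, 0, 0, 3, 0, 0, 0]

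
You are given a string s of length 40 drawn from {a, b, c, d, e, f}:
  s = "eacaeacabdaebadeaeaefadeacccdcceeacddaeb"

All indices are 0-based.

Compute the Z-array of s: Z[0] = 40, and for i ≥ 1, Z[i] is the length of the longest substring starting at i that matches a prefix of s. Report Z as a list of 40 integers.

[40, 0, 0, 0, 4, 0, 0, 0, 0, 0, 0, 1, 0, 0, 0, 2, 0, 2, 0, 1, 0, 0, 0, 3, 0, 0, 0, 0, 0, 0, 0, 1, 3, 0, 0, 0, 0, 0, 1, 0]

Z[0]=40
i=1: i≥r, start 0; Z[1]=0
i=2: i≥r, start 0; Z[2]=0
i=3: i≥r, start 0; Z[3]=0
i=4: i≥r, start 0; Z[4]=4 grow→box=[4,8)
i=5: min(r-i=3, Z[1]=0)=0; Z[5]=0
i=6: min(r-i=2, Z[2]=0)=0; Z[6]=0
i=7: min(r-i=1, Z[3]=0)=0; Z[7]=0
i=8: i≥r, start 0; Z[8]=0
i=9: i≥r, start 0; Z[9]=0
i=10: i≥r, start 0; Z[10]=0
i=11: i≥r, start 0; Z[11]=1 grow→box=[11,12)
i=12: i≥r, start 0; Z[12]=0
i=13: i≥r, start 0; Z[13]=0
i=14: i≥r, start 0; Z[14]=0
i=15: i≥r, start 0; Z[15]=2 grow→box=[15,17)
i=16: min(r-i=1, Z[1]=0)=0; Z[16]=0
i=17: i≥r, start 0; Z[17]=2 grow→box=[17,19)
i=18: min(r-i=1, Z[1]=0)=0; Z[18]=0
i=19: i≥r, start 0; Z[19]=1 grow→box=[19,20)
i=20: i≥r, start 0; Z[20]=0
i=21: i≥r, start 0; Z[21]=0
i=22: i≥r, start 0; Z[22]=0
i=23: i≥r, start 0; Z[23]=3 grow→box=[23,26)
i=24: min(r-i=2, Z[1]=0)=0; Z[24]=0
i=25: min(r-i=1, Z[2]=0)=0; Z[25]=0
i=26: i≥r, start 0; Z[26]=0
i=27: i≥r, start 0; Z[27]=0
i=28: i≥r, start 0; Z[28]=0
i=29: i≥r, start 0; Z[29]=0
i=30: i≥r, start 0; Z[30]=0
i=31: i≥r, start 0; Z[31]=1 grow→box=[31,32)
i=32: i≥r, start 0; Z[32]=3 grow→box=[32,35)
i=33: min(r-i=2, Z[1]=0)=0; Z[33]=0
i=34: min(r-i=1, Z[2]=0)=0; Z[34]=0
i=35: i≥r, start 0; Z[35]=0
i=36: i≥r, start 0; Z[36]=0
i=37: i≥r, start 0; Z[37]=0
i=38: i≥r, start 0; Z[38]=1 grow→box=[38,39)
i=39: i≥r, start 0; Z[39]=0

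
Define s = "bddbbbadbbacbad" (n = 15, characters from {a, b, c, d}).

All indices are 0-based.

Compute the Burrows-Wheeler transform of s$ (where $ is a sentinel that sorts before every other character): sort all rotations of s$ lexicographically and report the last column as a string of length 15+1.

dbbbbcbdbd$aaadb

rank  rotation          last
    0  $bddbbbadbbacbad  d
    1  acbad$bddbbbadbb  b
    2  ad$bddbbbadbbacb  b
    3  adbbacbad$bddbbb  b
    4  bacbad$bddbbbadb  b
    5  bad$bddbbbadbbac  c
    6  badbbacbad$bddbb  b
    7  bbacbad$bddbbbad  d
    8  bbadbbacbad$bddb  b
    9  bbbadbbacbad$bdd  d
   10  bddbbbadbbacbad$  $
   11  cbad$bddbbbadbba  a
   12  d$bddbbbadbbacba  a
   13  dbbacbad$bddbbba  a
   14  dbbbadbbacbad$bd  d
   15  ddbbbadbbacbad$b  b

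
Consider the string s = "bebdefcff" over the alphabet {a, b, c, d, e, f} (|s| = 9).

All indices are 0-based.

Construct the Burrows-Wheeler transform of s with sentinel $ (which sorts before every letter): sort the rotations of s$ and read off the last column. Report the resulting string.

fe$fbbdfec

rank  rotation    last
    0  $bebdefcff  f
    1  bdefcff$be  e
    2  bebdefcff$  $
    3  cff$bebdef  f
    4  defcff$beb  b
    5  ebdefcff$b  b
    6  efcff$bebd  d
    7  f$bebdefcf  f
    8  fcff$bebde  e
    9  ff$bebdefc  c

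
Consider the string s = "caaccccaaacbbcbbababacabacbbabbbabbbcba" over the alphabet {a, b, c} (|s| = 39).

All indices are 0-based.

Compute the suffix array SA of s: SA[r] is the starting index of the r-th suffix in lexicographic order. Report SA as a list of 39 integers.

[38, 7, 8, 1, 16, 18, 22, 28, 32, 20, 24, 9, 2, 37, 15, 17, 27, 31, 19, 23, 14, 26, 30, 29, 33, 34, 11, 35, 12, 6, 0, 21, 36, 13, 25, 10, 5, 4, 3]

rank | idx | suffix
   0 |  38 | a
   1 |   7 | aaacbbcbbababacabacbbabbbabbbcba
   2 |   8 | aacbbcbbababacabacbbabbbabbbcba
   3 |   1 | aaccccaaacbbcbbababacabacbbabbbabbbcba
   4 |  16 | ababacabacbbabbbabbbcba
   5 |  18 | abacabacbbabbbabbbcba
   6 |  22 | abacbbabbbabbbcba
   7 |  28 | abbbabbbcba
   8 |  32 | abbbcba
   9 |  20 | acabacbbabbbabbbcba
  10 |  24 | acbbabbbabbbcba
  11 |   9 | acbbcbbababacabacbbabbbabbbcba
  12 |   2 | accccaaacbbcbbababacabacbbabbbabbbcba
  13 |  37 | ba
  14 |  15 | bababacabacbbabbbabbbcba
  15 |  17 | babacabacbbabbbabbbcba
  16 |  27 | babbbabbbcba
  17 |  31 | babbbcba
  18 |  19 | bacabacbbabbbabbbcba
  19 |  23 | bacbbabbbabbbcba
  20 |  14 | bbababacabacbbabbbabbbcba
  21 |  26 | bbabbbabbbcba
  22 |  30 | bbabbbcba
  23 |  29 | bbbabbbcba
  24 |  33 | bbbcba
  25 |  34 | bbcba
  26 |  11 | bbcbbababacabacbbabbbabbbcba
  27 |  35 | bcba
  28 |  12 | bcbbababacabacbbabbbabbbcba
  29 |   6 | caaacbbcbbababacabacbbabbbabbbcba
  30 |   0 | caaccccaaacbbcbbababacabacbbabbbabbbcba
  31 |  21 | cabacbbabbbabbbcba
  32 |  36 | cba
  33 |  13 | cbbababacabacbbabbbabbbcba
  34 |  25 | cbbabbbabbbcba
  35 |  10 | cbbcbbababacabacbbabbbabbbcba
  36 |   5 | ccaaacbbcbbababacabacbbabbbabbbcba
  37 |   4 | cccaaacbbcbbababacabacbbabbbabbbcba
  38 |   3 | ccccaaacbbcbbababacabacbbabbbabbbcba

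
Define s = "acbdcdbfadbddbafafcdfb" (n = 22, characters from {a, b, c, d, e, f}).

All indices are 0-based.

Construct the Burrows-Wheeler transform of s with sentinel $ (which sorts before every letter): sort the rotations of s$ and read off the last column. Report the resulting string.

b$fbffdcddadfdacbbcbada

rank  rotation                 last
    0  $acbdcdbfadbddbafafcdfb  b
    1  acbdcdbfadbddbafafcdfb$  $
    2  adbddbafafcdfb$acbdcdbf  f
    3  afafcdfb$acbdcdbfadbddb  b
    4  afcdfb$acbdcdbfadbddbaf  f
    5  b$acbdcdbfadbddbafafcdf  f
    6  bafafcdfb$acbdcdbfadbdd  d
    7  bdcdbfadbddbafafcdfb$ac  c
    8  bddbafafcdfb$acbdcdbfad  d
    9  bfadbddbafafcdfb$acbdcd  d
   10  cbdcdbfadbddbafafcdfb$a  a
   11  cdbfadbddbafafcdfb$acbd  d
   12  cdfb$acbdcdbfadbddbafaf  f
   13  dbafafcdfb$acbdcdbfadbd  d
   14  dbddbafafcdfb$acbdcdbfa  a
   15  dbfadbddbafafcdfb$acbdc  c
   16  dcdbfadbddbafafcdfb$acb  b
   17  ddbafafcdfb$acbdcdbfadb  b
   18  dfb$acbdcdbfadbddbafafc  c
   19  fadbddbafafcdfb$acbdcdb  b
   20  fafcdfb$acbdcdbfadbddba  a
   21  fb$acbdcdbfadbddbafafcd  d
   22  fcdfb$acbdcdbfadbddbafa  a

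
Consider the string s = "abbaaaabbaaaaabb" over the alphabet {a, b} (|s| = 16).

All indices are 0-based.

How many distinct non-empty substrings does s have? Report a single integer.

86

rank→(start, suffix):
  0 → (9, 'aaaaabb')
  1 → (10, 'aaaabb')
  2 → (3, 'aaaabbaaaaabb')
  3 → (11, 'aaabb')
  4 → (4, 'aaabbaaaaabb')
  5 → (12, 'aabb')
  6 → (5, 'aabbaaaaabb')
  7 → (13, 'abb')
  8 → (6, 'abbaaaaabb')
  9 → (0, 'abbaaaabbaaaaabb')
  10 → (15, 'b')
  11 → (8, 'baaaaabb')
  12 → (2, 'baaaabbaaaaabb')
  13 → (14, 'bb')
  14 → (7, 'bbaaaaabb')
  15 → (1, 'bbaaaabbaaaaabb')

SA = [9, 10, 3, 11, 4, 12, 5, 13, 6, 0, 15, 8, 2, 14, 7, 1]
rank  pair      lcp
   1  s[9:],s[10:]  4  'aaaa'
   2  s[10:],s[3:]  6  'aaaabb'
   3  s[3:],s[11:]  3  'aaa'
   4  s[11:],s[4:]  5  'aaabb'
   5  s[4:],s[12:]  2  'aa'
   6  s[12:],s[5:]  4  'aabb'
   7  s[5:],s[13:]  1  'a'
   8  s[13:],s[6:]  3  'abb'
   9  s[6:],s[0:]  7  'abbaaaa'
  10  s[0:],s[15:]  0  ''
  11  s[15:],s[8:]  1  'b'
  12  s[8:],s[2:]  5  'baaaa'
  13  s[2:],s[14:]  1  'b'
  14  s[14:],s[7:]  2  'bb'
  15  s[7:],s[1:]  6  'bbaaaa'

n(n+1)/2 = 16·17/2 = 136
Σ LCP = 0 + 4 + 6 + 3 + 5 + 2 + 4 + 1 + 3 + 7 + 0 + 1 + 5 + 1 + 2 + 6 = 50
distinct = 136 − 50 = 86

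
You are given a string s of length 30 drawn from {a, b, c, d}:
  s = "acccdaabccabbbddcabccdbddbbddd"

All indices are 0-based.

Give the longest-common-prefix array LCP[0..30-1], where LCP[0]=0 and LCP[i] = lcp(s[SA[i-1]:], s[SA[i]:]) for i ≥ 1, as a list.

rank | idx | suffix
   0 |   5 | aabccabbbddcabccdbddbbddd
   1 |  10 | abbbddcabccdbddbbddd
   2 |   6 | abccabbbddcabccdbddbbddd
   3 |  17 | abccdbddbbddd
   4 |   0 | acccdaabccabbbddcabccdbddbbddd
   5 |  11 | bbbddcabccdbddbbddd
   6 |  12 | bbddcabccdbddbbddd
   7 |  25 | bbddd
   8 |   7 | bccabbbddcabccdbddbbddd
   9 |  18 | bccdbddbbddd
  10 |  22 | bddbbddd
  11 |  13 | bddcabccdbddbbddd
  12 |  26 | bddd
  13 |   9 | cabbbddcabccdbddbbddd
  14 |  16 | cabccdbddbbddd
  15 |   8 | ccabbbddcabccdbddbbddd
  16 |   1 | cccdaabccabbbddcabccdbddbbddd
  17 |   2 | ccdaabccabbbddcabccdbddbbddd
  18 |  19 | ccdbddbbddd
  19 |   3 | cdaabccabbbddcabccdbddbbddd
  20 |  20 | cdbddbbddd
  21 |  29 | d
  22 |   4 | daabccabbbddcabccdbddbbddd
  23 |  24 | dbbddd
  24 |  21 | dbddbbddd
  25 |  15 | dcabccdbddbbddd
  26 |  28 | dd
  27 |  23 | ddbbddd
  28 |  14 | ddcabccdbddbbddd
  29 |  27 | ddd

SA = [5, 10, 6, 17, 0, 11, 12, 25, 7, 18, 22, 13, 26, 9, 16, 8, 1, 2, 19, 3, 20, 29, 4, 24, 21, 15, 28, 23, 14, 27]
i: (SA[i-1],SA[i]) lcp shared
  1: (5,10) 1 'a'
  2: (10,6) 2 'ab'
  3: (6,17) 4 'abcc'
  4: (17,0) 1 'a'
  5: (0,11) 0 ''
  6: (11,12) 2 'bb'
  7: (12,25) 4 'bbdd'
  8: (25,7) 1 'b'
  9: (7,18) 3 'bcc'
  10: (18,22) 1 'b'
  11: (22,13) 3 'bdd'
  12: (13,26) 3 'bdd'
  13: (26,9) 0 ''
  14: (9,16) 3 'cab'
  15: (16,8) 1 'c'
  16: (8,1) 2 'cc'
  17: (1,2) 2 'cc'
  18: (2,19) 3 'ccd'
  19: (19,3) 1 'c'
  20: (3,20) 2 'cd'
  21: (20,29) 0 ''
  22: (29,4) 1 'd'
  23: (4,24) 1 'd'
  24: (24,21) 2 'db'
  25: (21,15) 1 'd'
  26: (15,28) 1 'd'
  27: (28,23) 2 'dd'
  28: (23,14) 2 'dd'
  29: (14,27) 2 'dd'

[0, 1, 2, 4, 1, 0, 2, 4, 1, 3, 1, 3, 3, 0, 3, 1, 2, 2, 3, 1, 2, 0, 1, 1, 2, 1, 1, 2, 2, 2]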